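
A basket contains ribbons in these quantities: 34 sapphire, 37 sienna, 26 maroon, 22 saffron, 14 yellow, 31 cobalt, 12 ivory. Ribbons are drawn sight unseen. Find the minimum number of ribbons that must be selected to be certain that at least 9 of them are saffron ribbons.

In the worst case for collecting saffron ribbons, every non-saffron ribbon comes out first.
There are 34 + 37 + 26 + 14 + 31 + 12 = 154 non-saffron ribbons altogether.
After those, each further ribbon must be saffron, so 154 + 9 = 163 draws guarantee 9 saffron ribbons.

163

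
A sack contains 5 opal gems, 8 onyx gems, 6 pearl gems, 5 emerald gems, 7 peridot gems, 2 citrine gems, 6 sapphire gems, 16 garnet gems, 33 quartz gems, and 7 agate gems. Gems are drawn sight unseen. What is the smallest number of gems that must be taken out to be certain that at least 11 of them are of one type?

Put each drawn gem into a box by type. The largest draw with every box below 11 takes min(count, 10) from each type; types with fewer than 10 contribute all they have.
Σ min(cᵢ, 10) = 5 + 8 + 6 + 5 + 7 + 2 + 6 + 10 + 10 + 7 = 66.
Draw number 66 + 1 = 67 must push one box to 11.

67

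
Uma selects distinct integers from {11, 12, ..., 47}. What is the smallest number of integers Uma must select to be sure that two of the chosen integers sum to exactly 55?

Two chosen integers sum to 55 exactly when both halves of some pair {x, 55−x} with 11 ≤ x ≤ 55−x ≤ 44 are chosen — 17 such pairs.
The remaining 3 elements (those with no distinct partner in range) can never complete a 55-sum, so the worst case takes all of them and one from each pair: 3 + 17 = 20.
By the pigeonhole principle, the 21st integer has to be the second member of some pair, so 20 + 1 = 21.

21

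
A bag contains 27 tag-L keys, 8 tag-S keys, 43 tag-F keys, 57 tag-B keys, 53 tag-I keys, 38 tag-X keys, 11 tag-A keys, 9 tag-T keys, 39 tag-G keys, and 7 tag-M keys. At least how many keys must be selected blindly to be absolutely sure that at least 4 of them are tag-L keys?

In the worst case for collecting tag-L keys, every non-tag-L key comes out first.
There are 8 + 43 + 57 + 53 + 38 + 11 + 9 + 39 + 7 = 265 non-tag-L keys altogether.
After those, each further key must be tag-L, so 265 + 4 = 269 draws guarantee 4 tag-L keys.

269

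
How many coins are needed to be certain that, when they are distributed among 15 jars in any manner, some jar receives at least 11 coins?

With 150 coins one could put exactly 10 in each of the 15 jars, and no jar would reach 11.
Pigeonhole: one more coin must land in a jar that already has 10, giving it 11.
So 15 × 10 + 1 = 151 coins are required.

151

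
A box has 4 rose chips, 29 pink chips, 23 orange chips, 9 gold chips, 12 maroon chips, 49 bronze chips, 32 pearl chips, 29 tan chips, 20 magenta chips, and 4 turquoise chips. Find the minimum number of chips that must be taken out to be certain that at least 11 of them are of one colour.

By the pigeonhole principle, put each drawn chip into a box by colour. The largest draw with every box below 11 takes min(count, 10) from each colour; colours with fewer than 10 contribute all they have.
Σ min(cᵢ, 10) = 4 + 10 + 10 + 9 + 10 + 10 + 10 + 10 + 10 + 4 = 87.
Draw number 87 + 1 = 88 must push one box to 11.

88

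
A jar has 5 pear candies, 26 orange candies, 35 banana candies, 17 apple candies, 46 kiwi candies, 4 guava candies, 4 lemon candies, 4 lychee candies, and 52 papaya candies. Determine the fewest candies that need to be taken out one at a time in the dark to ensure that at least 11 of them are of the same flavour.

Pigeonhole: the 9 flavours are the holes; the candies drawn are the pigeons.
To avoid 11 of any one flavour, the worst case takes at most 10 of each flavour, or every candy of a flavour that has fewer than 10.
That gives 5 + 10 + 10 + 10 + 10 + 4 + 4 + 4 + 10 = 67 candies with no flavour reaching 11.
The next candy forces some flavour to 11, so 67 + 1 = 68.

68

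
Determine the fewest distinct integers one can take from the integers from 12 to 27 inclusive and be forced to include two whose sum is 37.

10

A set avoiding the sum 37 can contain at most one of each pair {x, 37−x}, plus the 2 elements whose complement lies outside the range.
The integers 19, …, 27 (9 of them) are such a set: any two sum to at least 19+20 = 39 > 37.
By the pigeonhole principle, any 10th integer completes one of the 7 pairs, so 10 choices force a sum of 37.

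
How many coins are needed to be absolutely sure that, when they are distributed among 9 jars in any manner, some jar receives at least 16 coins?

With 135 coins one could put exactly 15 in each of the 9 jars, and no jar would reach 16.
By the pigeonhole principle, one more coin must land in a jar that already has 15, giving it 16.
So 9 × 15 + 1 = 136 coins are required.

136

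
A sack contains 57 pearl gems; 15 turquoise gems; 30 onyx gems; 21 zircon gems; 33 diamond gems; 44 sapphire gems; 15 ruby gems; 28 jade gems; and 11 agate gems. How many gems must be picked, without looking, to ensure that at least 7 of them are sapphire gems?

In the worst case for collecting sapphire gems, every non-sapphire gem comes out first.
There are 57 + 15 + 30 + 21 + 33 + 15 + 28 + 11 = 210 non-sapphire gems altogether.
After those, each further gem must be sapphire, so 210 + 7 = 217 draws guarantee 7 sapphire gems.

217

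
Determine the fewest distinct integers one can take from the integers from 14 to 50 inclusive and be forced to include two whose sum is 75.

Group the elements by complementary pair {x, 75−x}: {25,50}, {26,49}, {27,48}, …, giving 13 two-element pairs and 11 integers whose partner 75−x falls outside [14,50].
Treating each of those 24 groups as a pigeonhole, one can pick one integer per group — 24 integers — with no two summing to 75.
The 25th integer lands in an occupied pair, forcing a sum of 75.

25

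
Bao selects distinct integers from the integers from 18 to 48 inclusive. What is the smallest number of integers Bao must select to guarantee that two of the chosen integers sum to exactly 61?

19

Two chosen integers sum to 61 exactly when both halves of some pair {x, 61−x} with 18 ≤ x ≤ 61−x ≤ 43 are chosen — 13 such pairs.
The remaining 5 elements (those with no distinct partner in range) can never complete a 61-sum, so the worst case takes all of them and one from each pair: 5 + 13 = 18.
By pigeonhole, the 19th integer has to be the second member of some pair, so 18 + 1 = 19.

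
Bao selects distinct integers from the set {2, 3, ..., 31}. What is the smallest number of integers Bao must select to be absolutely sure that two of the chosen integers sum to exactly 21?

22

A set avoiding the sum 21 can contain at most one of each pair {x, 21−x}, plus the 12 elements whose complement lies outside the range.
The integers 11, …, 31 (21 of them) are such a set: any two sum to at least 11+12 = 23 > 21.
By the pigeonhole principle, any 22nd integer completes one of the 9 pairs, so 22 choices force a sum of 21.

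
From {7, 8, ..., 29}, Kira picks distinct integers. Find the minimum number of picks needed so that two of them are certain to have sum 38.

14

Group the elements by complementary pair {x, 38−x}: {9,29}, {10,28}, {11,27}, …, giving 10 two-element pairs; the single value 19 (it cannot pair with itself since the integers are distinct); and 2 integers whose partner 38−x falls outside [7,29].
By pigeonhole, treating each of those 13 groups as a pigeonhole, one can pick one integer per group — 13 integers — with no two summing to 38.
The 14th integer lands in an occupied pair, forcing a sum of 38.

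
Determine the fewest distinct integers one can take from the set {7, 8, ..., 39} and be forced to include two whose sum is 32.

Group the elements by complementary pair {x, 32−x}: {7,25}, {8,24}, {9,23}, …, giving 9 two-element pairs; the single value 16 (it cannot pair with itself since the integers are distinct); and 14 integers whose partner 32−x falls outside [7,39].
Treating each of those 24 groups as a pigeonhole, one can pick one integer per group — 24 integers — with no two summing to 32.
The 25th integer lands in an occupied pair, forcing a sum of 32.

25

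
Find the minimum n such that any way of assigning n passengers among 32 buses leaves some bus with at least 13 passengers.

With 384 passengers one could put exactly 12 in each of the 32 buses, and no bus would reach 13.
One more passenger must land in a bus that already has 12, giving it 13.
So 32 × 12 + 1 = 385 passengers are required.

385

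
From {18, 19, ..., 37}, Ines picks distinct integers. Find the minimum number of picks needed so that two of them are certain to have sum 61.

A set avoiding the sum 61 can contain at most one of each pair {x, 61−x}, plus the 6 elements whose complement lies outside the range.
The integers 18, …, 30 (13 of them) are such a set: any two sum to at least 18+19 = 37 and at most 29+30 = 59 < 61.
By the pigeonhole principle, any 14th integer completes one of the 7 pairs, so 14 choices force a sum of 61.

14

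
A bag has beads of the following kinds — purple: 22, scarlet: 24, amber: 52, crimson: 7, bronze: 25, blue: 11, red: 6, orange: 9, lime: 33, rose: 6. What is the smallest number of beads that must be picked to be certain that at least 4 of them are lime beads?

In the worst case for collecting lime beads, every non-lime bead comes out first.
There are 22 + 24 + 52 + 7 + 25 + 11 + 6 + 9 + 6 = 162 non-lime beads altogether.
After those, each further bead must be lime, so 162 + 4 = 166 draws guarantee 4 lime beads.

166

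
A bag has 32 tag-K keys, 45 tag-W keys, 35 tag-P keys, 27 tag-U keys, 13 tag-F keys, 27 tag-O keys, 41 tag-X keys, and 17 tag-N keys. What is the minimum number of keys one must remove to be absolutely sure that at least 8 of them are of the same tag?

Pigeonhole: put each drawn key into a box by tag. The largest draw with every box below 8 takes min(count, 7) from each tag.
Σ min(cᵢ, 7) = 7 + 7 + 7 + 7 + 7 + 7 + 7 + 7 = 56.
Draw number 56 + 1 = 57 must push one box to 8.

57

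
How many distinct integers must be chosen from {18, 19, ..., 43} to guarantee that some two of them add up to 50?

Group the elements by complementary pair {x, 50−x}: {18,32}, {19,31}, {20,30}, …, giving 7 two-element pairs, the single value 25 (it cannot pair with itself since the integers are distinct), and 11 integers whose partner 50−x falls outside [18,43].
By pigeonhole, treating each of those 19 groups as a pigeonhole, one can pick one integer per group — 19 integers — with no two summing to 50.
The 20th integer lands in an occupied pair, forcing a sum of 50.

20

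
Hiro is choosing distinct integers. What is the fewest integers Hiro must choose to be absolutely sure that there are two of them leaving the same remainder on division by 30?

The 30 residue classes mod 30 are the pigeonholes.
With 30 integers one could put 1 in each residue class and have no class reach 2.
The 31st integer pushes some class to 2, so 30·1 + 1 = 31.

31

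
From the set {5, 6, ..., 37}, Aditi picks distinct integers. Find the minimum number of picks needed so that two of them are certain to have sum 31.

23

Two chosen integers sum to 31 exactly when both halves of some pair {x, 31−x} with 5 ≤ x ≤ 31−x ≤ 26 are chosen — 11 such pairs.
The remaining 11 elements (those with no distinct partner in range) can never complete a 31-sum, so the worst case takes all of them and one from each pair: 11 + 11 = 22.
The 23rd integer has to be the second member of some pair, so 22 + 1 = 23.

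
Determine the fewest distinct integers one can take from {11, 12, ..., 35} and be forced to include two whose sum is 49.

Group the elements by complementary pair {x, 49−x}: {14,35}, {15,34}, {16,33}, …, giving 11 two-element pairs and 3 integers whose partner 49−x falls outside [11,35].
By pigeonhole, treating each of those 14 groups as a pigeonhole, one can pick one integer per group — 14 integers — with no two summing to 49.
The 15th integer lands in an occupied pair, forcing a sum of 49.

15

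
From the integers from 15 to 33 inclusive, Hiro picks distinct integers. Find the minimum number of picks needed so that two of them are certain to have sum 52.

Group the elements by complementary pair {x, 52−x}: {19,33}, {20,32}, {21,31}, …, giving 7 two-element pairs, the single value 26 (it cannot pair with itself since the integers are distinct), and 4 integers whose partner 52−x falls outside [15,33].
Pigeonhole: treating each of those 12 groups as a pigeonhole, one can pick one integer per group — 12 integers — with no two summing to 52.
The 13th integer lands in an occupied pair, forcing a sum of 52.

13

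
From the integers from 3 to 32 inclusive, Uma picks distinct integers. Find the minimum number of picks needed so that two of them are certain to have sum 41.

A set avoiding the sum 41 can contain at most one of each pair {x, 41−x}, plus the 6 elements whose complement lies outside the range.
The integers 3, …, 20 (18 of them) are such a set: any two sum to at least 3+4 = 7 and at most 19+20 = 39 < 41.
Any 19th integer completes one of the 12 pairs, so 19 choices force a sum of 41.

19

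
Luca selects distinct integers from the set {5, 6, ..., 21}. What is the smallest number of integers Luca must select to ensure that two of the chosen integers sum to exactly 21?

Group the elements by complementary pair {x, 21−x}: {5,16}, {6,15}, {7,14}, …, giving 6 two-element pairs and 5 integers whose partner 21−x falls outside [5,21].
Pigeonhole: treating each of those 11 groups as a pigeonhole, one can pick one integer per group — 11 integers — with no two summing to 21.
The 12th integer lands in an occupied pair, forcing a sum of 21.

12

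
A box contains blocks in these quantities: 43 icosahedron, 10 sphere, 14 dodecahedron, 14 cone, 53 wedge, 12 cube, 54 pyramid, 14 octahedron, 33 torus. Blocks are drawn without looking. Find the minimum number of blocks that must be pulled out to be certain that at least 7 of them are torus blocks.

221

In the worst case for collecting torus blocks, every non-torus block comes out first.
There are 43 + 10 + 14 + 14 + 53 + 12 + 54 + 14 = 214 non-torus blocks altogether.
After those, each further block must be torus, so 214 + 7 = 221 draws guarantee 7 torus blocks.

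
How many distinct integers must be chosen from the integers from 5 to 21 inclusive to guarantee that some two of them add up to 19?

13

A set avoiding the sum 19 can contain at most one of each pair {x, 19−x}, plus the 7 elements whose complement lies outside the range.
The integers 10, …, 21 (12 of them) are such a set: any two sum to at least 10+11 = 21 > 19.
By the pigeonhole principle, any 13th integer completes one of the 5 pairs, so 13 choices force a sum of 19.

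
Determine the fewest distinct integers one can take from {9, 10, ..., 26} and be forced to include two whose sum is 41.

13

A set avoiding the sum 41 can contain at most one of each pair {x, 41−x}, plus the 6 elements whose complement lies outside the range.
The integers 9, …, 20 (12 of them) are such a set: any two sum to at least 9+10 = 19 and at most 19+20 = 39 < 41.
Pigeonhole: any 13th integer completes one of the 6 pairs, so 13 choices force a sum of 41.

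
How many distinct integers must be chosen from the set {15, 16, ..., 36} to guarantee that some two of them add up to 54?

A set avoiding the sum 54 can contain at most one of each pair {x, 54−x}, plus the 4 elements whose complement lies outside the range or equal to its own complement.
The integers 15, …, 27 (13 of them) are such a set: any two sum to at least 15+16 = 31 and at most 26+27 = 53 < 54.
Any 14th integer completes one of the 9 pairs, so 14 choices force a sum of 54.

14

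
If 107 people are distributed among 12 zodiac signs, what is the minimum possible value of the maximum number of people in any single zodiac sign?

The 12 zodiac signs are the holes and the 107 people are the pigeons.
If every zodiac sign held at most 8 people, the total would be at most 12 × 8 = 96, which is less than 107.
So some zodiac sign holds at least ⌈107/12⌉ = 9 people.

9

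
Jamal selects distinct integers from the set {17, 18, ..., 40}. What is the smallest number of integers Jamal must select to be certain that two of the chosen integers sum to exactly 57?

Group the elements by complementary pair {x, 57−x}: {17,40}, {18,39}, {19,38}, …, giving 12 two-element pairs.
Treating each of those 12 groups as a pigeonhole, one can pick one integer per group — 12 integers — with no two summing to 57.
The 13th integer lands in an occupied pair, forcing a sum of 57.

13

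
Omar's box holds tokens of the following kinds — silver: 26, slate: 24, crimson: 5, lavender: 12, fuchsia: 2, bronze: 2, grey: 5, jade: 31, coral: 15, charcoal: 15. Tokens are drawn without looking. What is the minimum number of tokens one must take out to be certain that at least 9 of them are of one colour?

63

By the pigeonhole principle, the 10 colours are the holes; the tokens drawn are the pigeons.
To avoid 9 of any one colour, the worst case takes at most 8 of each colour, or every token of a colour that has fewer than 8.
That gives 8 + 8 + 5 + 8 + 2 + 2 + 5 + 8 + 8 + 8 = 62 tokens with no colour reaching 9.
The next token forces some colour to 9, so 62 + 1 = 63.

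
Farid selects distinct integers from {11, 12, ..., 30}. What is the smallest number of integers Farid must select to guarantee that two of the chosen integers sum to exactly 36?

A set avoiding the sum 36 can contain at most one of each pair {x, 36−x}, plus the 6 elements whose complement lies outside the range or equal to its own complement.
The integers 18, …, 30 (13 of them) are such a set: any two sum to at least 18+19 = 37 > 36.
By pigeonhole, any 14th integer completes one of the 7 pairs, so 14 choices force a sum of 36.

14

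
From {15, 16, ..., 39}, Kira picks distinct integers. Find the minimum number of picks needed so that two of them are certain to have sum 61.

Two chosen integers sum to 61 exactly when both halves of some pair {x, 61−x} with 22 ≤ x ≤ 61−x ≤ 39 are chosen — 9 such pairs.
The remaining 7 elements (those with no distinct partner in range) can never complete a 61-sum, so the worst case takes all of them and one from each pair: 7 + 9 = 16.
The 17th integer has to be the second member of some pair, so 16 + 1 = 17.

17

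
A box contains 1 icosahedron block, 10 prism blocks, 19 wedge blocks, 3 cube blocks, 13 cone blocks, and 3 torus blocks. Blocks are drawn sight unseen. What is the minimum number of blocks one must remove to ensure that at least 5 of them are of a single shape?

20

The 6 shapes are the holes; the blocks drawn are the pigeons.
To avoid 5 of any one shape, the worst case takes at most 4 of each shape, or every block of a shape that has fewer than 4.
That gives 1 + 4 + 4 + 3 + 4 + 3 = 19 blocks with no shape reaching 5.
The next block forces some shape to 5, so 19 + 1 = 20.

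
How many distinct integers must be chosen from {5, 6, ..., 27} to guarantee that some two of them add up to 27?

Group the elements by complementary pair {x, 27−x}: {5,22}, {6,21}, {7,20}, …, giving 9 two-element pairs and 5 integers whose partner 27−x falls outside [5,27].
By the pigeonhole principle, treating each of those 14 groups as a pigeonhole, one can pick one integer per group — 14 integers — with no two summing to 27.
The 15th integer lands in an occupied pair, forcing a sum of 27.

15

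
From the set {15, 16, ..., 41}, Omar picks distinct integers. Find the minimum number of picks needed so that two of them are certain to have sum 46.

20

Two chosen integers sum to 46 exactly when both halves of some pair {x, 46−x} with 15 ≤ x ≤ 46−x ≤ 31 are chosen — 8 such pairs.
The remaining 11 elements (those with no distinct partner in range) can never complete a 46-sum, so the worst case takes all of them and one from each pair: 11 + 8 = 19.
The 20th integer has to be the second member of some pair, so 19 + 1 = 20.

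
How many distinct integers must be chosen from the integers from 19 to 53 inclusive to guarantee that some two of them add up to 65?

Two chosen integers sum to 65 exactly when both halves of some pair {x, 65−x} with 19 ≤ x ≤ 65−x ≤ 46 are chosen — 14 such pairs.
The remaining 7 elements (those with no distinct partner in range) can never complete a 65-sum, so the worst case takes all of them and one from each pair: 7 + 14 = 21.
The 22nd integer has to be the second member of some pair, so 21 + 1 = 22.

22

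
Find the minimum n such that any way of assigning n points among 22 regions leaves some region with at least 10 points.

With 198 points one could put exactly 9 in each of the 22 regions, and no region would reach 10.
Pigeonhole: one more point must land in a region that already has 9, giving it 10.
So 22 × 9 + 1 = 199 points are required.

199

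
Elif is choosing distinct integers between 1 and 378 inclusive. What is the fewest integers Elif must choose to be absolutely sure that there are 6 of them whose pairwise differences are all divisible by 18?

Integers whose pairwise differences are multiples of 18 are exactly those sharing a remainder mod 18. Pigeonhole: the 18 residue classes mod 18 are the pigeonholes.
With 90 integers one could put 5 in each residue class and have no class reach 6.
The 91st integer pushes some class to 6, so 18·5 + 1 = 91.

91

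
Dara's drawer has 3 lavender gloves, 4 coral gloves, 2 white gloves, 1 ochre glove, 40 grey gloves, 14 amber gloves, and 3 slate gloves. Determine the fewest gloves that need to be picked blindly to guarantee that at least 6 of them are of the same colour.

24

An adversary could hand out at most 5 gloves per colour (5 colours run out sooner): 3 + 4 + 2 + 1 + 5 + 5 + 3 = 23 gloves and still no colour has 6.
By pigeonhole, one more glove lands in a colour already at 5, so 24 draws are enough and 23 are not.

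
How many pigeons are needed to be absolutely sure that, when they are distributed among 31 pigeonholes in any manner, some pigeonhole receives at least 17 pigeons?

With 496 pigeons one could put exactly 16 in each of the 31 pigeonholes, and no pigeonhole would reach 17.
Pigeonhole: one more pigeon must land in a pigeonhole that already has 16, giving it 17.
So 31 × 16 + 1 = 497 pigeons are required.

497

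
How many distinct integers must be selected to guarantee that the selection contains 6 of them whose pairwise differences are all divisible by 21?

106

Integers whose pairwise differences are multiples of 21 are exactly those sharing a remainder mod 21. Pigeonhole: the 21 residue classes mod 21 are the pigeonholes.
With 105 integers one could put 5 in each residue class and have no class reach 6.
The 106th integer pushes some class to 6, so 21·5 + 1 = 106.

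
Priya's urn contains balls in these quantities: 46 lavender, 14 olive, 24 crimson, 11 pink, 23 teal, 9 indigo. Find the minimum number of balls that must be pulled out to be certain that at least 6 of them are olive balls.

In the worst case for collecting olive balls, every non-olive ball comes out first.
There are 46 + 24 + 11 + 23 + 9 = 113 non-olive balls altogether.
After those, each further ball must be olive, so 113 + 6 = 119 draws guarantee 6 olive balls.

119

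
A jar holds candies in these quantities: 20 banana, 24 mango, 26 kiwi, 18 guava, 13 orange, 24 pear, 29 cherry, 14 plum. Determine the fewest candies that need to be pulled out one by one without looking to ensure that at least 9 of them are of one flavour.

Put each drawn candy into a box by flavour. The largest draw with every box below 9 takes min(count, 8) from each flavour.
Σ min(cᵢ, 8) = 8 + 8 + 8 + 8 + 8 + 8 + 8 + 8 = 64.
Draw number 64 + 1 = 65 must push one box to 9.

65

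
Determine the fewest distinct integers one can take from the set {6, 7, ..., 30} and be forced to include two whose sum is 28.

18

Group the elements by complementary pair {x, 28−x}: {6,22}, {7,21}, {8,20}, …, giving 8 two-element pairs, the single value 14 (it cannot pair with itself since the integers are distinct), and 8 integers whose partner 28−x falls outside [6,30].
By the pigeonhole principle, treating each of those 17 groups as a pigeonhole, one can pick one integer per group — 17 integers — with no two summing to 28.
The 18th integer lands in an occupied pair, forcing a sum of 28.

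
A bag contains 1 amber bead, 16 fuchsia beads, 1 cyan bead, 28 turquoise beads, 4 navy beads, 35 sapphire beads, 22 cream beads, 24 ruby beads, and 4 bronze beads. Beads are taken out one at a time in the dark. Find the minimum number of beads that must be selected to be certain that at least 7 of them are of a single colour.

41

An adversary could hand out at most 6 beads per colour (4 colours run out sooner): 1 + 6 + 1 + 6 + 4 + 6 + 6 + 6 + 4 = 40 beads and still no colour has 7.
One more bead lands in a colour already at 6, so 41 draws are enough and 40 are not.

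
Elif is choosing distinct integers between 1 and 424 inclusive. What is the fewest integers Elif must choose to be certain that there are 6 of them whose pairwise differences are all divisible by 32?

161

Integers whose pairwise differences are multiples of 32 are exactly those sharing a remainder mod 32. Pigeonhole: the 32 residue classes mod 32 are the pigeonholes.
With 160 integers one could put 5 in each residue class and have no class reach 6.
The 161st integer pushes some class to 6, so 32·5 + 1 = 161.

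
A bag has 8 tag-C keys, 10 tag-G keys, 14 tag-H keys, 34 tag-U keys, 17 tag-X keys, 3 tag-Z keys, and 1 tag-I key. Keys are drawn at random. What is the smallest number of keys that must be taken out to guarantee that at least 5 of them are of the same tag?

25

Pigeonhole: the 7 tags are the holes; the keys drawn are the pigeons.
To avoid 5 of any one tag, the worst case takes at most 4 of each tag, or every key of a tag that has fewer than 4.
That gives 4 + 4 + 4 + 4 + 4 + 3 + 1 = 24 keys with no tag reaching 5.
The next key forces some tag to 5, so 24 + 1 = 25.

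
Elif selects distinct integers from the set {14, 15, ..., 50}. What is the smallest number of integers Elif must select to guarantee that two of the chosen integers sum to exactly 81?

28

A set avoiding the sum 81 can contain at most one of each pair {x, 81−x}, plus the 17 elements whose complement lies outside the range.
The integers 14, …, 40 (27 of them) are such a set: any two sum to at least 14+15 = 29 and at most 39+40 = 79 < 81.
Any 28th integer completes one of the 10 pairs, so 28 choices force a sum of 81.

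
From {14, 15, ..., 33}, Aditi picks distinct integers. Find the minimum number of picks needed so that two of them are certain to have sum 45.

12

Two chosen integers sum to 45 exactly when both halves of some pair {x, 45−x} with 14 ≤ x ≤ 45−x ≤ 31 are chosen — 9 such pairs.
The remaining 2 elements (those with no distinct partner in range) can never complete a 45-sum, so the worst case takes all of them and one from each pair: 2 + 9 = 11.
Pigeonhole: the 12th integer has to be the second member of some pair, so 11 + 1 = 12.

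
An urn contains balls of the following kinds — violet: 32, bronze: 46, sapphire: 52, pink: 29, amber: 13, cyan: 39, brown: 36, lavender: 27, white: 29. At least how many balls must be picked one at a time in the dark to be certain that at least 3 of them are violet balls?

274

In the worst case for collecting violet balls, every non-violet ball comes out first.
There are 46 + 52 + 29 + 13 + 39 + 36 + 27 + 29 = 271 non-violet balls altogether.
After those, each further ball must be violet, so 271 + 3 = 274 draws guarantee 3 violet balls.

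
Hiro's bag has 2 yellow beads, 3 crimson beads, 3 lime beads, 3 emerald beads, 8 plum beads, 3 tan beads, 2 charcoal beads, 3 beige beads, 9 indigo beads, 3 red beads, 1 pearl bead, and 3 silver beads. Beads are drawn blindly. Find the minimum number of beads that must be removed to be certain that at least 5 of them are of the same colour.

An adversary could hand out at most 4 beads per colour (10 colours run out sooner): 2 + 3 + 3 + 3 + 4 + 3 + 2 + 3 + 4 + 3 + 1 + 3 = 34 beads and still no colour has 5.
One more bead lands in a colour already at 4, so 35 draws are enough and 34 are not.

35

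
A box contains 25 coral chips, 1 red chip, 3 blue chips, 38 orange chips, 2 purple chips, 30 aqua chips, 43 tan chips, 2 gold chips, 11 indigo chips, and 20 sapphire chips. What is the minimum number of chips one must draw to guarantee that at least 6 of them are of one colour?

39

An adversary could hand out at most 5 chips per colour (4 colours run out sooner): 5 + 1 + 3 + 5 + 2 + 5 + 5 + 2 + 5 + 5 = 38 chips and still no colour has 6.
One more chip lands in a colour already at 5, so 39 draws are enough and 38 are not.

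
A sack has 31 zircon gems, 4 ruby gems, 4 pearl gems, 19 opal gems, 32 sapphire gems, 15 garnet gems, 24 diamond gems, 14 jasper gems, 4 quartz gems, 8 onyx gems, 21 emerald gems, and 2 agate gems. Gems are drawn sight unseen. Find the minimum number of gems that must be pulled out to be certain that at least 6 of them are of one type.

The 12 types are the holes; the gems drawn are the pigeons.
To avoid 6 of any one type, the worst case takes at most 5 of each type, or every gem of a type that has fewer than 5.
That gives 5 + 4 + 4 + 5 + 5 + 5 + 5 + 5 + 4 + 5 + 5 + 2 = 54 gems with no type reaching 6.
The next gem forces some type to 6, so 54 + 1 = 55.

55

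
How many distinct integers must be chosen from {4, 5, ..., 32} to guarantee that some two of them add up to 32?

18

Two chosen integers sum to 32 exactly when both halves of some pair {x, 32−x} with 4 ≤ x ≤ 32−x ≤ 28 are chosen — 12 such pairs.
The remaining 5 elements (those with no distinct partner in range) can never complete a 32-sum, so the worst case takes all of them and one from each pair: 5 + 12 = 17.
By pigeonhole, the 18th integer has to be the second member of some pair, so 17 + 1 = 18.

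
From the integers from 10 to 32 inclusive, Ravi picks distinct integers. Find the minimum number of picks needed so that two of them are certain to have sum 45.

Two chosen integers sum to 45 exactly when both halves of some pair {x, 45−x} with 13 ≤ x ≤ 45−x ≤ 32 are chosen — 10 such pairs.
The remaining 3 elements (those with no distinct partner in range) can never complete a 45-sum, so the worst case takes all of them and one from each pair: 3 + 10 = 13.
The 14th integer has to be the second member of some pair, so 13 + 1 = 14.

14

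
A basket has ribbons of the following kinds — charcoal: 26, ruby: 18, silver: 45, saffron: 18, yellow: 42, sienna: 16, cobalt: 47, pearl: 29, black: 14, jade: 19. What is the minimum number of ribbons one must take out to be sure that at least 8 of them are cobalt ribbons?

In the worst case for collecting cobalt ribbons, every non-cobalt ribbon comes out first.
There are 26 + 18 + 45 + 18 + 42 + 16 + 29 + 14 + 19 = 227 non-cobalt ribbons altogether.
After those, each further ribbon must be cobalt, so 227 + 8 = 235 draws guarantee 8 cobalt ribbons.

235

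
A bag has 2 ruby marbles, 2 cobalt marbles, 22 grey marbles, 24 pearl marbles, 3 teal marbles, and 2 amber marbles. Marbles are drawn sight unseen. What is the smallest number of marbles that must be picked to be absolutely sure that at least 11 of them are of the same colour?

30

By pigeonhole, put each drawn marble into a box by colour. The largest draw with every box below 11 takes min(count, 10) from each colour; colours with fewer than 10 contribute all they have.
Σ min(cᵢ, 10) = 2 + 2 + 10 + 10 + 3 + 2 = 29.
Draw number 29 + 1 = 30 must push one box to 11.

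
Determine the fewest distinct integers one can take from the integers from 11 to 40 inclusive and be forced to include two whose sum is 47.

Two chosen integers sum to 47 exactly when both halves of some pair {x, 47−x} with 11 ≤ x ≤ 47−x ≤ 36 are chosen — 13 such pairs.
The remaining 4 elements (those with no distinct partner in range) can never complete a 47-sum, so the worst case takes all of them and one from each pair: 4 + 13 = 17.
By the pigeonhole principle, the 18th integer has to be the second member of some pair, so 17 + 1 = 18.

18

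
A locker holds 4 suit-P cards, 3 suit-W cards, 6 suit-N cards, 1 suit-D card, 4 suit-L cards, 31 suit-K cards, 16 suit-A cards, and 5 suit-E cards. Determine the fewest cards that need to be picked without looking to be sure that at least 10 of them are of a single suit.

42

The 8 suits are the holes; the cards drawn are the pigeons.
To avoid 10 of any one suit, the worst case takes at most 9 of each suit, or every card of a suit that has fewer than 9.
That gives 4 + 3 + 6 + 1 + 4 + 9 + 9 + 5 = 41 cards with no suit reaching 10.
The next card forces some suit to 10, so 41 + 1 = 42.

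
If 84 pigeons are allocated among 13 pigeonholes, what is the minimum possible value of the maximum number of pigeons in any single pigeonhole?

7

The 13 pigeonholes are the holes and the 84 pigeons are the pigeons.
If every pigeonhole held at most 6 pigeons, the total would be at most 13 × 6 = 78, which is less than 84.
So some pigeonhole holds at least ⌈84/13⌉ = 7 pigeons.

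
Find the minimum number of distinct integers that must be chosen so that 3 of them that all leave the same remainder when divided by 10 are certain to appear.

21

Pigeonhole: the 10 residue classes mod 10 are the pigeonholes.
With 20 integers one could put 2 in each residue class and have no class reach 3.
The 21st integer pushes some class to 3, so 10·2 + 1 = 21.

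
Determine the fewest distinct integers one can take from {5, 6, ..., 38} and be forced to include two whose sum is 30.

Group the elements by complementary pair {x, 30−x}: {5,25}, {6,24}, {7,23}, …, giving 10 two-element pairs, the single value 15 (it cannot pair with itself since the integers are distinct), and 13 integers whose partner 30−x falls outside [5,38].
By pigeonhole, treating each of those 24 groups as a pigeonhole, one can pick one integer per group — 24 integers — with no two summing to 30.
The 25th integer lands in an occupied pair, forcing a sum of 30.

25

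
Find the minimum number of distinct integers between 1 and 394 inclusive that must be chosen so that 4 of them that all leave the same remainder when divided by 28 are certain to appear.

85

Pigeonhole: the 28 residue classes mod 28 are the pigeonholes.
With 84 integers one could put 3 in each residue class and have no class reach 4.
The 85th integer pushes some class to 4, so 28·3 + 1 = 85.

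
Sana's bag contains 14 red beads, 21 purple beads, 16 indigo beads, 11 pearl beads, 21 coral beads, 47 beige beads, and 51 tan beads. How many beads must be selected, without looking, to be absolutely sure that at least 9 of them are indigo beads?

In the worst case for collecting indigo beads, every non-indigo bead comes out first.
There are 14 + 21 + 11 + 21 + 47 + 51 = 165 non-indigo beads altogether.
After those, each further bead must be indigo, so 165 + 9 = 174 draws guarantee 9 indigo beads.

174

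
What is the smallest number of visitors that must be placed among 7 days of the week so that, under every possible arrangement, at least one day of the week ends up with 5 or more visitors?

29

With 28 visitors one could put exactly 4 in each of the 7 days of the week, and no day of the week would reach 5.
One more visitor must land in a day of the week that already has 4, giving it 5.
So 7 × 4 + 1 = 29 visitors are required.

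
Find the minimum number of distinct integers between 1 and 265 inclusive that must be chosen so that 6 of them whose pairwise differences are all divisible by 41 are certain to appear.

Integers whose pairwise differences are multiples of 41 are exactly those sharing a remainder mod 41. The 41 residue classes mod 41 are the pigeonholes.
With 205 integers one could put 5 in each residue class and have no class reach 6.
The 206th integer pushes some class to 6, so 41·5 + 1 = 206.

206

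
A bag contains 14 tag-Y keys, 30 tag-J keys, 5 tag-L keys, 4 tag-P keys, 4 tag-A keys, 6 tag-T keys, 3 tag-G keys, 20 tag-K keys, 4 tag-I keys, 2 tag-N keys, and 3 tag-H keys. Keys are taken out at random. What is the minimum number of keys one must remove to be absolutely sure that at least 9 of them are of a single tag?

56

An adversary could hand out at most 8 keys per tag (8 tags run out sooner): 8 + 8 + 5 + 4 + 4 + 6 + 3 + 8 + 4 + 2 + 3 = 55 keys and still no tag has 9.
By pigeonhole, one more key lands in a tag already at 8, so 56 draws are enough and 55 are not.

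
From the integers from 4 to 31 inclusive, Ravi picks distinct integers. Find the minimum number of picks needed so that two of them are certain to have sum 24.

21

Group the elements by complementary pair {x, 24−x}: {4,20}, {5,19}, {6,18}, …, giving 8 two-element pairs, the single value 12 (it cannot pair with itself since the integers are distinct), and 11 integers whose partner 24−x falls outside [4,31].
By the pigeonhole principle, treating each of those 20 groups as a pigeonhole, one can pick one integer per group — 20 integers — with no two summing to 24.
The 21st integer lands in an occupied pair, forcing a sum of 24.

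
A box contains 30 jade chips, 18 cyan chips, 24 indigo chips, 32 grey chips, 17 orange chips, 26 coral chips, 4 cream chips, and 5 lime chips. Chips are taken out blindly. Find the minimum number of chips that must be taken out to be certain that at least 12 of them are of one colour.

76

An adversary could hand out at most 11 chips per colour (cream, lime run out sooner): 11 + 11 + 11 + 11 + 11 + 11 + 4 + 5 = 75 chips and still no colour has 12.
One more chip lands in a colour already at 11, so 76 draws are enough and 75 are not.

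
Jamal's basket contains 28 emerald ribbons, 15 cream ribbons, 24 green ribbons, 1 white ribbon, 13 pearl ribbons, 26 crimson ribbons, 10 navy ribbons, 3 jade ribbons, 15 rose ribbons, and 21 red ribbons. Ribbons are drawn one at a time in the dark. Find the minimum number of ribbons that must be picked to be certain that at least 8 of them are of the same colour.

An adversary could hand out at most 7 ribbons per colour (white, jade run out sooner): 7 + 7 + 7 + 1 + 7 + 7 + 7 + 3 + 7 + 7 = 60 ribbons and still no colour has 8.
By the pigeonhole principle, one more ribbon lands in a colour already at 7, so 61 draws are enough and 60 are not.

61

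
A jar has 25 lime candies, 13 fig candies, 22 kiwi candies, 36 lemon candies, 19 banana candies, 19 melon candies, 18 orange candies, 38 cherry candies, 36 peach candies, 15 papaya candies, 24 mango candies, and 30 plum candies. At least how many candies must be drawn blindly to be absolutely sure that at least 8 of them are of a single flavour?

85

An adversary could hand out at most 7 candies per flavour: 7 + 7 + 7 + 7 + 7 + 7 + 7 + 7 + 7 + 7 + 7 + 7 = 84 candies and still no flavour has 8.
By the pigeonhole principle, one more candy lands in a flavour already at 7, so 85 draws are enough and 84 are not.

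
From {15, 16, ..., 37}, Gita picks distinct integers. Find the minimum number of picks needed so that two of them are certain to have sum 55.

14

A set avoiding the sum 55 can contain at most one of each pair {x, 55−x}, plus the 3 elements whose complement lies outside the range.
The integers 15, …, 27 (13 of them) are such a set: any two sum to at least 15+16 = 31 and at most 26+27 = 53 < 55.
Any 14th integer completes one of the 10 pairs, so 14 choices force a sum of 55.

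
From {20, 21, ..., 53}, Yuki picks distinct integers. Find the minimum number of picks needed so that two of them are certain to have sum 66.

22

Group the elements by complementary pair {x, 66−x}: {20,46}, {21,45}, {22,44}, …, giving 13 two-element pairs, the single value 33 (it cannot pair with itself since the integers are distinct), and 7 integers whose partner 66−x falls outside [20,53].
By pigeonhole, treating each of those 21 groups as a pigeonhole, one can pick one integer per group — 21 integers — with no two summing to 66.
The 22nd integer lands in an occupied pair, forcing a sum of 66.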